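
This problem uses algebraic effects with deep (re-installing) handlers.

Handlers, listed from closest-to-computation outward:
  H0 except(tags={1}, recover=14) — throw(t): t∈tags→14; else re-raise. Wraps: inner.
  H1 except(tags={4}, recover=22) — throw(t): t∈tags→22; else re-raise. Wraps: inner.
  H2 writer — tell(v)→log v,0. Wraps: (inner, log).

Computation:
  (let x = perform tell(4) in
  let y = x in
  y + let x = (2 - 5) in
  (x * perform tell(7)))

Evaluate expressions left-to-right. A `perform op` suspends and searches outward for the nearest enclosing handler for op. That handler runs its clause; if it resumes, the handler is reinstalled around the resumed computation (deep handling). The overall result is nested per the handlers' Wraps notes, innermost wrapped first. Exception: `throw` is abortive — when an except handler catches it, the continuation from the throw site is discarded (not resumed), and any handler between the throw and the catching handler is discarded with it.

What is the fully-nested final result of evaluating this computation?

Answer: (0, (4, 7))

Step-by-step:
tell(4) @ H2 ⇒ log+=4
tell(7) @ H2 ⇒ log+=7
H0 returns 0
H1 returns 0
H2 returns (0, (4, 7))
= (0, (4, 7))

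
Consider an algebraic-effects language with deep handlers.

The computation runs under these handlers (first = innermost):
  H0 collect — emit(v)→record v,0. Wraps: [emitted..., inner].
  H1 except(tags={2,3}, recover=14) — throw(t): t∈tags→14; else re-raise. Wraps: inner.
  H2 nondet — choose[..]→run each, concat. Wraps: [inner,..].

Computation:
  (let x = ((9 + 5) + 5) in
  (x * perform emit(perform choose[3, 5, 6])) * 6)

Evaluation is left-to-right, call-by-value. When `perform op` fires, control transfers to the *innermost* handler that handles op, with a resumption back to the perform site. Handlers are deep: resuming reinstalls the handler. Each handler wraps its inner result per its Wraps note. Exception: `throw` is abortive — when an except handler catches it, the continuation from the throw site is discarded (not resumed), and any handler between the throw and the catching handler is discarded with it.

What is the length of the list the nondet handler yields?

Answer: 3

Evaluation trace:
choose[3, 5, 6] @ H2
  branch[0] choose=3:
    emit(3) @ H0 ⇒ out+=3
    H0 returns [3, 0]
    H1 returns [3, 0]
    H2 returns [[3, 0]]
  branch[1] choose=5:
    emit(5) @ H0 ⇒ out+=5
    H0 returns [5, 0]
    H1 returns [5, 0]
    H2 returns [[5, 0]]
  branch[2] choose=6:
    emit(6) @ H0 ⇒ out+=6
    H0 returns [6, 0]
    H1 returns [6, 0]
    H2 returns [[6, 0]]
= [[3, 0], [5, 0], [6, 0]]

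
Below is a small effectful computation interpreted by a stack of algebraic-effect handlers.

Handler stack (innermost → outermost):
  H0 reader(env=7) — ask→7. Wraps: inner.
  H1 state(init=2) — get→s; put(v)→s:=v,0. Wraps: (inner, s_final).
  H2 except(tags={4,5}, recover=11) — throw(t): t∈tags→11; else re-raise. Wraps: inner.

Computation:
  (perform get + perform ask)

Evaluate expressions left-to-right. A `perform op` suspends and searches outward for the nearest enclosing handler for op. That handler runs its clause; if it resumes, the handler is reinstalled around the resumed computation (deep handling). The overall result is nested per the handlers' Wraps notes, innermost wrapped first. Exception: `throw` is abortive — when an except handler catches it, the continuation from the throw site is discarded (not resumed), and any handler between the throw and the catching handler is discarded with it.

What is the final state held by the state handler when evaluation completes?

Evaluation trace:
get @ H1 ⇒ 2
ask @ H0 ⇒ 7
H0 returns 9
H1 returns (9, 2)
H2 returns (9, 2)
= (9, 2)

Answer: 2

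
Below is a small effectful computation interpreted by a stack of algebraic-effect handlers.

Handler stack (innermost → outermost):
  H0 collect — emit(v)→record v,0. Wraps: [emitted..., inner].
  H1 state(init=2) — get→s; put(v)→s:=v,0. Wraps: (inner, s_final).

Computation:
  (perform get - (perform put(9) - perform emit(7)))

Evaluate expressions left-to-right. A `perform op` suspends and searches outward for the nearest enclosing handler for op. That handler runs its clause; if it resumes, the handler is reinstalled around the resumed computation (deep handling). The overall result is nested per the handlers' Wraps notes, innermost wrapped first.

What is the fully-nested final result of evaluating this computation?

Answer: ([7, 2], 9)

Step-by-step:
get @ H1 ⇒ 2
put(9) @ H1 ⇒ s:=9
emit(7) @ H0 ⇒ out+=7
H0 returns [7, 2]
H1 returns ([7, 2], 9)
= ([7, 2], 9)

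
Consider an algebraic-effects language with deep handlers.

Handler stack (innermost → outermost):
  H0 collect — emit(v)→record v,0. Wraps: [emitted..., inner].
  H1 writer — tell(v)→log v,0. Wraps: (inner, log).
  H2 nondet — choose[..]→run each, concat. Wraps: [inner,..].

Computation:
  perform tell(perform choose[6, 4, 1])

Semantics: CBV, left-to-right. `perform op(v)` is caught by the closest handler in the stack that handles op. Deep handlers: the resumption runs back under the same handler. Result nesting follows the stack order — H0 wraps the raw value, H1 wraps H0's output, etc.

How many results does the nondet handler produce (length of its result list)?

Working:
choose[6, 4, 1] @ H2
  branch[0] choose=6:
    tell(6) @ H1 ⇒ log+=6
    H0 returns [0]
    H1 returns ([0], (6))
    H2 returns [([0], (6))]
  branch[1] choose=4:
    tell(4) @ H1 ⇒ log+=4
    H0 returns [0]
    H1 returns ([0], (4))
    H2 returns [([0], (4))]
  branch[2] choose=1:
    tell(1) @ H1 ⇒ log+=1
    H0 returns [0]
    H1 returns ([0], (1))
    H2 returns [([0], (1))]
= [([0], (6)), ([0], (4)), ([0], (1))]

Answer: 3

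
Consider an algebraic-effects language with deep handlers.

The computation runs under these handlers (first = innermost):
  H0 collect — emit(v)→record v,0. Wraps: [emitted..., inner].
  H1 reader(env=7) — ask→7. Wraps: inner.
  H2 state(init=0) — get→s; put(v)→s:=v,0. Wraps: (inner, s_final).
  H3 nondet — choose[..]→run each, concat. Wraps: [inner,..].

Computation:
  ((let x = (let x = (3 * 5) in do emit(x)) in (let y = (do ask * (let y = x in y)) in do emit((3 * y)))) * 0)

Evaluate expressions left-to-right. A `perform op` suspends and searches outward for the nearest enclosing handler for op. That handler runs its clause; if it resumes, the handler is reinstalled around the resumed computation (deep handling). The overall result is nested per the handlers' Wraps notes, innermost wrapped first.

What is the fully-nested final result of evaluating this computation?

Answer: [([15, 0, 0], 0)]

Working:
emit(15) @ H0 ⇒ out+=15
ask @ H1 ⇒ 7
emit(0) @ H0 ⇒ out+=0
H0 returns [15, 0, 0]
H1 returns [15, 0, 0]
H2 returns ([15, 0, 0], 0)
H3 returns [([15, 0, 0], 0)]
= [([15, 0, 0], 0)]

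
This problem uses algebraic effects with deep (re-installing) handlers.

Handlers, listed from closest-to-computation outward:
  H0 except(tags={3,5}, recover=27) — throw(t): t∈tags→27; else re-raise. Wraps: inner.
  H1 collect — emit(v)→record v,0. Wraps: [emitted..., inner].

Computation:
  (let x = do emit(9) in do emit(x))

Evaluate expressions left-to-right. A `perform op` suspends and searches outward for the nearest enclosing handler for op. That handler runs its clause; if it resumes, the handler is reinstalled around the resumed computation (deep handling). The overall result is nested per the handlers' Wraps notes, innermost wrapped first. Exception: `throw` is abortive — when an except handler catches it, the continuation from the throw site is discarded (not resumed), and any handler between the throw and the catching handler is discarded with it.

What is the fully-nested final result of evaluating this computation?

Answer: [9, 0, 0]

Working:
emit(9) @ H1 ⇒ out+=9
emit(0) @ H1 ⇒ out+=0
H0 returns 0
H1 returns [9, 0, 0]
= [9, 0, 0]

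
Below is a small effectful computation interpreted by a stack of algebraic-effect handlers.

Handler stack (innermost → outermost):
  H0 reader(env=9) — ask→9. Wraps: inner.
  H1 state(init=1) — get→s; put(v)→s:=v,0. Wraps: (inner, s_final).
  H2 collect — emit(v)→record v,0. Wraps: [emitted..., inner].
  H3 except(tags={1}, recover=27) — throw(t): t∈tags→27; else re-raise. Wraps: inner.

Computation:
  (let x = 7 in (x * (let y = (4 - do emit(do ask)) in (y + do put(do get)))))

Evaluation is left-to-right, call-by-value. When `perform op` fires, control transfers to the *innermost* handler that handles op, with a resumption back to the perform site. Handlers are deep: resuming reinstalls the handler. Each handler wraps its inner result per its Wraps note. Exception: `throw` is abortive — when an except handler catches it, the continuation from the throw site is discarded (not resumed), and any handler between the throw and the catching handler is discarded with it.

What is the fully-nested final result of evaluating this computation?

Answer: [9, (28, 1)]

Evaluation trace:
ask @ H0 ⇒ 9
emit(9) @ H2 ⇒ out+=9
get @ H1 ⇒ 1
put(1) @ H1 ⇒ s:=1
H0 returns 28
H1 returns (28, 1)
H2 returns [9, (28, 1)]
H3 returns [9, (28, 1)]
= [9, (28, 1)]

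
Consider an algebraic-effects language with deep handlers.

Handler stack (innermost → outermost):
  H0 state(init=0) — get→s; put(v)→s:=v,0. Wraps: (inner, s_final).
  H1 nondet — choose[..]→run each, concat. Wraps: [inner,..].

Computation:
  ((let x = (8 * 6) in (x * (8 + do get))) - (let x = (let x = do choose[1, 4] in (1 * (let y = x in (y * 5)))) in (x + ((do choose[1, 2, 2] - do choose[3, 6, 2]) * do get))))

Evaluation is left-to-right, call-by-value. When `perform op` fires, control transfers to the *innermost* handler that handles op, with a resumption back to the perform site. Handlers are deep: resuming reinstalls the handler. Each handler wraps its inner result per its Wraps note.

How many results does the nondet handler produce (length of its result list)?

Answer: 18

Step-by-step:
get @ H0 ⇒ 0
choose[1, 4] @ H1
  branch[0] choose=1:
    choose[1, 2, 2] @ H1
      branch[0] choose=1:
        choose[3, 6, 2] @ H1
          branch[0] choose=3:
            get @ H0 ⇒ 0
            H0 returns (379, 0)
            H1 returns [(379, 0)]
          branch[1] choose=6:
            get @ H0 ⇒ 0
            H0 returns (379, 0)
            H1 returns [(379, 0)]
          branch[2] choose=2:
            get @ H0 ⇒ 0
            H0 returns (379, 0)
            H1 returns [(379, 0)]
      branch[1] choose=2:
        choose[3, 6, 2] @ H1
          branch[0] choose=3:
            get @ H0 ⇒ 0
            H0 returns (379, 0)
            H1 returns [(379, 0)]
          branch[1] choose=6:
            get @ H0 ⇒ 0
            H0 returns (379, 0)
            H1 returns [(379, 0)]
          branch[2] choose=2:
            get @ H0 ⇒ 0
            H0 returns (379, 0)
            H1 returns [(379, 0)]
      branch[2] choose=2:
        choose[3, 6, 2] @ H1
          branch[0] choose=3:
            get @ H0 ⇒ 0
            H0 returns (379, 0)
            H1 returns [(379, 0)]
          branch[1] choose=6:
            get @ H0 ⇒ 0
            H0 returns (379, 0)
            H1 returns [(379, 0)]
          branch[2] choose=2:
            get @ H0 ⇒ 0
            H0 returns (379, 0)
            H1 returns [(379, 0)]
  branch[1] choose=4:
    choose[1, 2, 2] @ H1
      branch[0] choose=1:
        choose[3, 6, 2] @ H1
          branch[0] choose=3:
            get @ H0 ⇒ 0
            H0 returns (364, 0)
            H1 returns [(364, 0)]
          branch[1] choose=6:
            get @ H0 ⇒ 0
            H0 returns (364, 0)
            H1 returns [(364, 0)]
          branch[2] choose=2:
            get @ H0 ⇒ 0
            H0 returns (364, 0)
            H1 returns [(364, 0)]
      branch[1] choose=2:
        choose[3, 6, 2] @ H1
          branch[0] choose=3:
            get @ H0 ⇒ 0
            H0 returns (364, 0)
            H1 returns [(364, 0)]
          branch[1] choose=6:
            get @ H0 ⇒ 0
            H0 returns (364, 0)
            H1 returns [(364, 0)]
          branch[2] choose=2:
            get @ H0 ⇒ 0
            H0 returns (364, 0)
            H1 returns [(364, 0)]
      branch[2] choose=2:
        choose[3, 6, 2] @ H1
          branch[0] choose=3:
            get @ H0 ⇒ 0
            H0 returns (364, 0)
            H1 returns [(364, 0)]
          branch[1] choose=6:
            get @ H0 ⇒ 0
            H0 returns (364, 0)
            H1 returns [(364, 0)]
          branch[2] choose=2:
            get @ H0 ⇒ 0
            H0 returns (364, 0)
            H1 returns [(364, 0)]
= [(379, 0), (379, 0), (379, 0), (379, 0), (379, 0), (379, 0), (379, 0), (379, 0), (379, 0), (364, 0), (364, 0), (364, 0), (364, 0), (364, 0), (364, 0), (364, 0), (364, 0), (364, 0)]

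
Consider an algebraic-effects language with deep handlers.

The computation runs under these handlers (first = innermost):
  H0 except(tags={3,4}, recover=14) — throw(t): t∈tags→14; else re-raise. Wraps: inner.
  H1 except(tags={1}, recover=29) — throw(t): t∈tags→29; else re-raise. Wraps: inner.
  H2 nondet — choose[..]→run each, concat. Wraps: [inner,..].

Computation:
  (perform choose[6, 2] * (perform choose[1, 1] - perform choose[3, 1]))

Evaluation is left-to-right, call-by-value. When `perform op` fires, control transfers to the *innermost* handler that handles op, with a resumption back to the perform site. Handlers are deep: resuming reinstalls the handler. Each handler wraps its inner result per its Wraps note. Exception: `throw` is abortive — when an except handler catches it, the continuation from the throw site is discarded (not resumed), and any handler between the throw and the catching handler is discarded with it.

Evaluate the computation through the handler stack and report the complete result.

Answer: [-12, 0, -12, 0, -4, 0, -4, 0]

Evaluation trace:
choose[6, 2] @ H2
  branch[0] choose=6:
    choose[1, 1] @ H2
      branch[0] choose=1:
        choose[3, 1] @ H2
          branch[0] choose=3:
            H0 returns -12
            H1 returns -12
            H2 returns [-12]
          branch[1] choose=1:
            H0 returns 0
            H1 returns 0
            H2 returns [0]
      branch[1] choose=1:
        choose[3, 1] @ H2
          branch[0] choose=3:
            H0 returns -12
            H1 returns -12
            H2 returns [-12]
          branch[1] choose=1:
            H0 returns 0
            H1 returns 0
            H2 returns [0]
  branch[1] choose=2:
    choose[1, 1] @ H2
      branch[0] choose=1:
        choose[3, 1] @ H2
          branch[0] choose=3:
            H0 returns -4
            H1 returns -4
            H2 returns [-4]
          branch[1] choose=1:
            H0 returns 0
            H1 returns 0
            H2 returns [0]
      branch[1] choose=1:
        choose[3, 1] @ H2
          branch[0] choose=3:
            H0 returns -4
            H1 returns -4
            H2 returns [-4]
          branch[1] choose=1:
            H0 returns 0
            H1 returns 0
            H2 returns [0]
= [-12, 0, -12, 0, -4, 0, -4, 0]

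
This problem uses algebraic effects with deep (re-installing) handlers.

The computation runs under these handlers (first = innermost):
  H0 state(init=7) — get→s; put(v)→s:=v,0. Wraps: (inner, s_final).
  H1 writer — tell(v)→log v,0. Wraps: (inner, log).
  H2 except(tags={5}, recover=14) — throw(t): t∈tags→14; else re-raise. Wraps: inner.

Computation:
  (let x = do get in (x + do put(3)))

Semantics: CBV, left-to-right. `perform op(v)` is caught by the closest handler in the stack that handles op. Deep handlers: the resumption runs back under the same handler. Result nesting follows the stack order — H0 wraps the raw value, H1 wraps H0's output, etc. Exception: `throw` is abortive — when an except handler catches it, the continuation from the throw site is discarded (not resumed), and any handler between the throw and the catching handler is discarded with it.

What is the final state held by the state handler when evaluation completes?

Answer: 3

Evaluation trace:
get @ H0 ⇒ 7
put(3) @ H0 ⇒ s:=3
H0 returns (7, 3)
H1 returns ((7, 3), ())
H2 returns ((7, 3), ())
= ((7, 3), ())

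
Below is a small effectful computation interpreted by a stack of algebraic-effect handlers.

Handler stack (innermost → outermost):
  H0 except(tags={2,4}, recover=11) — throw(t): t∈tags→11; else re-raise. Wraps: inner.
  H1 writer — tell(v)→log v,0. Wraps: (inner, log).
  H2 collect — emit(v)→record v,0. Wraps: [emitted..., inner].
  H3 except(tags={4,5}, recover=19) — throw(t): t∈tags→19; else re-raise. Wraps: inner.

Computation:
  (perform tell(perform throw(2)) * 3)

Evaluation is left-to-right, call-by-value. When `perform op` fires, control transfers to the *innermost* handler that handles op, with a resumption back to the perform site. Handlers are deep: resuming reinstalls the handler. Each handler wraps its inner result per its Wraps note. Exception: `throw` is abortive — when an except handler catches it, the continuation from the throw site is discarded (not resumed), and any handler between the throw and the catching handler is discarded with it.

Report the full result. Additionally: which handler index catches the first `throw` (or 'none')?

Step-by-step:
throw(2) @ H0 caught ⇒ 11
H1 returns (11, ())
H2 returns [(11, ())]
H3 returns [(11, ())]
= [(11, ())]

Answer: [(11, ())] ; first throw caught by: H0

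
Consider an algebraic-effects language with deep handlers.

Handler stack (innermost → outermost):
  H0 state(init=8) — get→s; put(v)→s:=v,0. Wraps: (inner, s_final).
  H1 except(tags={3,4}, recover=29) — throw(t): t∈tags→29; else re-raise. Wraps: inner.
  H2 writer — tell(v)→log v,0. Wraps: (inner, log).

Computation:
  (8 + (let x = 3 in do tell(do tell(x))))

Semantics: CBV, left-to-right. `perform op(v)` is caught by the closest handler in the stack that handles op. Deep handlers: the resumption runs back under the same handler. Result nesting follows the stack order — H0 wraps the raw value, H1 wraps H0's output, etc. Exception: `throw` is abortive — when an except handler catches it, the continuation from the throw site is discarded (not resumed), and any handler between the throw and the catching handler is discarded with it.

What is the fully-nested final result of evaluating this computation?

Working:
tell(3) @ H2 ⇒ log+=3
tell(0) @ H2 ⇒ log+=0
H0 returns (8, 8)
H1 returns (8, 8)
H2 returns ((8, 8), (3, 0))
= ((8, 8), (3, 0))

Answer: ((8, 8), (3, 0))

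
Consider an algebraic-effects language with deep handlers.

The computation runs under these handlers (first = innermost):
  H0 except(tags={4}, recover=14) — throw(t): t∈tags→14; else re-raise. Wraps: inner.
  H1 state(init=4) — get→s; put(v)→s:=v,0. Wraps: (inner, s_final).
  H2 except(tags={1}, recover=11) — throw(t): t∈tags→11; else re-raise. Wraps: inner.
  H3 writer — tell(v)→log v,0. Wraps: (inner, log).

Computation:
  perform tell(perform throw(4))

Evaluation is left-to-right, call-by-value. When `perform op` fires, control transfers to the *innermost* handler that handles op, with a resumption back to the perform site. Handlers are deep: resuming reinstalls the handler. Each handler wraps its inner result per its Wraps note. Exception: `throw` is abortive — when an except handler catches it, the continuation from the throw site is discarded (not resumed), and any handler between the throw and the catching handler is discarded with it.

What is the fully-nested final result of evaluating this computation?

Answer: ((14, 4), ())

Evaluation trace:
throw(4) @ H0 caught ⇒ 14
H1 returns (14, 4)
H2 returns (14, 4)
H3 returns ((14, 4), ())
= ((14, 4), ())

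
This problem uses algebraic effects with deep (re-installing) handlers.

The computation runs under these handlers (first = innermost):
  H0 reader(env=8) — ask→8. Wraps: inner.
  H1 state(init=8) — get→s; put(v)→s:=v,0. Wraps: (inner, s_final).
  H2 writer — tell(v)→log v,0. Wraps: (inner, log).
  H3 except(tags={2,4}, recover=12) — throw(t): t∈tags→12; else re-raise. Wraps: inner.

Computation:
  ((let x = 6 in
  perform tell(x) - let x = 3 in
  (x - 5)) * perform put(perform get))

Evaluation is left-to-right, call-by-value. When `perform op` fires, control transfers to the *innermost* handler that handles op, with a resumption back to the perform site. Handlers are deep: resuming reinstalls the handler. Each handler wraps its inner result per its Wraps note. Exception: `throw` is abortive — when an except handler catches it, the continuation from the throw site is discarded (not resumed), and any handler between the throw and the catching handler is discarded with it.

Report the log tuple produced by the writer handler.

Answer: (6)

Step-by-step:
tell(6) @ H2 ⇒ log+=6
get @ H1 ⇒ 8
put(8) @ H1 ⇒ s:=8
H0 returns 0
H1 returns (0, 8)
H2 returns ((0, 8), (6))
H3 returns ((0, 8), (6))
= ((0, 8), (6))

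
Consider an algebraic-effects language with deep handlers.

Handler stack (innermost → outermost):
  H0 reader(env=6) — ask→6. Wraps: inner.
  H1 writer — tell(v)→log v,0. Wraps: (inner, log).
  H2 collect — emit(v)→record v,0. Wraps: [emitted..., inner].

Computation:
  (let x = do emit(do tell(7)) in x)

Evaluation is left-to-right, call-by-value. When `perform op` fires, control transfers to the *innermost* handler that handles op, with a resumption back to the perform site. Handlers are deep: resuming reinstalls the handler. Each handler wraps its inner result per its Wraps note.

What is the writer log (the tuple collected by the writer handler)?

Working:
tell(7) @ H1 ⇒ log+=7
emit(0) @ H2 ⇒ out+=0
H0 returns 0
H1 returns (0, (7))
H2 returns [0, (0, (7))]
= [0, (0, (7))]

Answer: (7)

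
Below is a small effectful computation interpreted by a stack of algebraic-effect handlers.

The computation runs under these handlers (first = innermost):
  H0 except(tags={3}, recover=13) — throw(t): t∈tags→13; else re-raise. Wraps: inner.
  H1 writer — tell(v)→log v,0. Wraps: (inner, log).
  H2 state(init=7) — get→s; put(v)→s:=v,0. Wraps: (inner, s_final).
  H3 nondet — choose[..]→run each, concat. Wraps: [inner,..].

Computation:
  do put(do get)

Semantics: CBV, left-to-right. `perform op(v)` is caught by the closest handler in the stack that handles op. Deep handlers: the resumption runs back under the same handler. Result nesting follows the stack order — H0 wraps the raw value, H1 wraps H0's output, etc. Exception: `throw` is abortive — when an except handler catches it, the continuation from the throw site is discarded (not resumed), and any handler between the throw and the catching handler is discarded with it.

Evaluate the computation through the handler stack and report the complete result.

Answer: [((0, ()), 7)]

Evaluation trace:
get @ H2 ⇒ 7
put(7) @ H2 ⇒ s:=7
H0 returns 0
H1 returns (0, ())
H2 returns ((0, ()), 7)
H3 returns [((0, ()), 7)]
= [((0, ()), 7)]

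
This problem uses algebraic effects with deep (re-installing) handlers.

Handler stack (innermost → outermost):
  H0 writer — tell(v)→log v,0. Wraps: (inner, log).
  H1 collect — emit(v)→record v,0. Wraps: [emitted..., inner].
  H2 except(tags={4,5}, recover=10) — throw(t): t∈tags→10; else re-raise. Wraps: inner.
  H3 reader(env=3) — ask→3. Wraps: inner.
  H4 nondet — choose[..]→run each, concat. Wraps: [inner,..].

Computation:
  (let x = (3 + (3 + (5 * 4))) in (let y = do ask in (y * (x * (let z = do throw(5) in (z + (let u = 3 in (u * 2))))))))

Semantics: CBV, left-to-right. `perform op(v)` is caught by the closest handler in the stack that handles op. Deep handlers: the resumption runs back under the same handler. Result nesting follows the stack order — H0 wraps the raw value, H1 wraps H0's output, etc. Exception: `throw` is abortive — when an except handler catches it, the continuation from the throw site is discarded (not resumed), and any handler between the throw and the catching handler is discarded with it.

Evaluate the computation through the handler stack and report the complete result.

Working:
ask @ H3 ⇒ 3
throw(5) @ H2 caught ⇒ 10
H3 returns 10
H4 returns [10]
= [10]

Answer: [10]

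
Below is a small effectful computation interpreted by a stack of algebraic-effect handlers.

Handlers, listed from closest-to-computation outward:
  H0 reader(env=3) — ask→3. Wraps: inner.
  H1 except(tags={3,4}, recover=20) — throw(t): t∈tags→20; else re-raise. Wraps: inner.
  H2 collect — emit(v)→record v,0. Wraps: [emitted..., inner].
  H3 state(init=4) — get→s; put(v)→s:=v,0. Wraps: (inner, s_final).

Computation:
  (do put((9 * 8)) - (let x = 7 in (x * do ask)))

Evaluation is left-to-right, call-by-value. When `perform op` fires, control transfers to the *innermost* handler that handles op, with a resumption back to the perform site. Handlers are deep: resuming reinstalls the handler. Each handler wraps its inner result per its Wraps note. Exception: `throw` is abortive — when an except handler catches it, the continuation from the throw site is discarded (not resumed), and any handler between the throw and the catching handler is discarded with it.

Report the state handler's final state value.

Working:
put(72) @ H3 ⇒ s:=72
ask @ H0 ⇒ 3
H0 returns -21
H1 returns -21
H2 returns [-21]
H3 returns ([-21], 72)
= ([-21], 72)

Answer: 72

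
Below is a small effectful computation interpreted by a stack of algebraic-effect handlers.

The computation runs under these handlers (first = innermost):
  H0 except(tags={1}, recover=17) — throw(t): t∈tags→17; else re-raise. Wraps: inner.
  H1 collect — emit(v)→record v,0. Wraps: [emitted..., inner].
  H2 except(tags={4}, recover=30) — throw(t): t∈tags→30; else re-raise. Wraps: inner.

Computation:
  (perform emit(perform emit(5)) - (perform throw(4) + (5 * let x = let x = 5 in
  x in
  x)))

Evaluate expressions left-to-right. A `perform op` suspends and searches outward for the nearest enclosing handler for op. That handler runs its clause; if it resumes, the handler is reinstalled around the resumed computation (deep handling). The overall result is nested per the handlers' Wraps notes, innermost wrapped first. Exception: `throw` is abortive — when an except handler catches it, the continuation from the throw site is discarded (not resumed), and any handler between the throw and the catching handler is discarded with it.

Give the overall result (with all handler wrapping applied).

Answer: 30

Step-by-step:
emit(5) @ H1 ⇒ out+=5
emit(0) @ H1 ⇒ out+=0
throw(4) @ H0 re-raised
throw(4) @ H2 caught ⇒ 30
= 30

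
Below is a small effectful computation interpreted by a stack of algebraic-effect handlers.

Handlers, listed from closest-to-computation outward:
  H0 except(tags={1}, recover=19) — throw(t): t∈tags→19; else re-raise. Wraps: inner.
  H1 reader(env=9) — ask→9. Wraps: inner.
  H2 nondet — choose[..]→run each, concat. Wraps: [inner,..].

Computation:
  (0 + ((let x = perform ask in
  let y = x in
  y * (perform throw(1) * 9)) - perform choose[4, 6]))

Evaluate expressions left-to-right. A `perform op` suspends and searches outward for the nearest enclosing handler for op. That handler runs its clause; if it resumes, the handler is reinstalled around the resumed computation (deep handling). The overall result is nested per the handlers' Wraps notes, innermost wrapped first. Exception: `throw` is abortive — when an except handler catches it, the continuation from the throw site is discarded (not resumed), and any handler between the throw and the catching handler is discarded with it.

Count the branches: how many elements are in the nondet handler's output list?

Working:
ask @ H1 ⇒ 9
throw(1) @ H0 caught ⇒ 19
H1 returns 19
H2 returns [19]
= [19]

Answer: 1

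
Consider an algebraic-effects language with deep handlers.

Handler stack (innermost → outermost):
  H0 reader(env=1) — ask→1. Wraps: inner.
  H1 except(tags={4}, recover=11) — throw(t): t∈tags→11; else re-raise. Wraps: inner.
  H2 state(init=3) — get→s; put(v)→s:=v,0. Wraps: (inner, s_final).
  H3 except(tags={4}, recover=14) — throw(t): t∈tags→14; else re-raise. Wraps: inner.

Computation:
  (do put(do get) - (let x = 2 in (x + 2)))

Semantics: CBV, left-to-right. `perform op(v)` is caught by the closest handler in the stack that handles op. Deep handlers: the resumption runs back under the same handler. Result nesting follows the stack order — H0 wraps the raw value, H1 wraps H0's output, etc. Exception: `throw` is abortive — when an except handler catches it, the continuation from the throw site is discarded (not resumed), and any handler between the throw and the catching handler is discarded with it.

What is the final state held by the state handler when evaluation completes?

Working:
get @ H2 ⇒ 3
put(3) @ H2 ⇒ s:=3
H0 returns -4
H1 returns -4
H2 returns (-4, 3)
H3 returns (-4, 3)
= (-4, 3)

Answer: 3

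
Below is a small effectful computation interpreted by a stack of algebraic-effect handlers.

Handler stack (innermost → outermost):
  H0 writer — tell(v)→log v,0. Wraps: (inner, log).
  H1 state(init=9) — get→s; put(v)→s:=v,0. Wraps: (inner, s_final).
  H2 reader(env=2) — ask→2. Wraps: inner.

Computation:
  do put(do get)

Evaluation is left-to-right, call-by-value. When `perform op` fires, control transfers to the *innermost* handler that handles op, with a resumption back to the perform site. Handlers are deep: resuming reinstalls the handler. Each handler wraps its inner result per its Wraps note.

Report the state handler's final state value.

Answer: 9

Working:
get @ H1 ⇒ 9
put(9) @ H1 ⇒ s:=9
H0 returns (0, ())
H1 returns ((0, ()), 9)
H2 returns ((0, ()), 9)
= ((0, ()), 9)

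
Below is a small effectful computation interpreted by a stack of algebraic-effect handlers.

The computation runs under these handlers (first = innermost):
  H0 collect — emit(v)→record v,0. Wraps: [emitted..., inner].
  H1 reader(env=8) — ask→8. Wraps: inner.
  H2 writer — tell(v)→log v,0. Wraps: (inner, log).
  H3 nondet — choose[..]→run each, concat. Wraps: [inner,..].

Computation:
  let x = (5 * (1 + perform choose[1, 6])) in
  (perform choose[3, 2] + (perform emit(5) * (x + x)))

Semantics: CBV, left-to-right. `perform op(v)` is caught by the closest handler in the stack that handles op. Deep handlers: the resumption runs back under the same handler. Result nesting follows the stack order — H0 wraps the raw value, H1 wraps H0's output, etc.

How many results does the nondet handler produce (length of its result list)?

Answer: 4

Step-by-step:
choose[1, 6] @ H3
  branch[0] choose=1:
    choose[3, 2] @ H3
      branch[0] choose=3:
        emit(5) @ H0 ⇒ out+=5
        H0 returns [5, 3]
        H1 returns [5, 3]
        H2 returns ([5, 3], ())
        H3 returns [([5, 3], ())]
      branch[1] choose=2:
        emit(5) @ H0 ⇒ out+=5
        H0 returns [5, 2]
        H1 returns [5, 2]
        H2 returns ([5, 2], ())
        H3 returns [([5, 2], ())]
  branch[1] choose=6:
    choose[3, 2] @ H3
      branch[0] choose=3:
        emit(5) @ H0 ⇒ out+=5
        H0 returns [5, 3]
        H1 returns [5, 3]
        H2 returns ([5, 3], ())
        H3 returns [([5, 3], ())]
      branch[1] choose=2:
        emit(5) @ H0 ⇒ out+=5
        H0 returns [5, 2]
        H1 returns [5, 2]
        H2 returns ([5, 2], ())
        H3 returns [([5, 2], ())]
= [([5, 3], ()), ([5, 2], ()), ([5, 3], ()), ([5, 2], ())]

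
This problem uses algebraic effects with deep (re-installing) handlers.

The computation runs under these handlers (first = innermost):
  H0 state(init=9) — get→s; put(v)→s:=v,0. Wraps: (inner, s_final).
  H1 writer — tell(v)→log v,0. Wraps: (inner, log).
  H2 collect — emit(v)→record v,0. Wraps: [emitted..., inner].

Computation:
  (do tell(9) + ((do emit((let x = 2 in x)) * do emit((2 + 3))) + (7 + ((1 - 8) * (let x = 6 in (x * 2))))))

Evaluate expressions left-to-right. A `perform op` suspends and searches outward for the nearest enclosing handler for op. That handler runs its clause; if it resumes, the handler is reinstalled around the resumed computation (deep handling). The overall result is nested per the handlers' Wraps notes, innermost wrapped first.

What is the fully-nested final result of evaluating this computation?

Answer: [2, 5, ((-77, 9), (9))]

Step-by-step:
tell(9) @ H1 ⇒ log+=9
emit(2) @ H2 ⇒ out+=2
emit(5) @ H2 ⇒ out+=5
H0 returns (-77, 9)
H1 returns ((-77, 9), (9))
H2 returns [2, 5, ((-77, 9), (9))]
= [2, 5, ((-77, 9), (9))]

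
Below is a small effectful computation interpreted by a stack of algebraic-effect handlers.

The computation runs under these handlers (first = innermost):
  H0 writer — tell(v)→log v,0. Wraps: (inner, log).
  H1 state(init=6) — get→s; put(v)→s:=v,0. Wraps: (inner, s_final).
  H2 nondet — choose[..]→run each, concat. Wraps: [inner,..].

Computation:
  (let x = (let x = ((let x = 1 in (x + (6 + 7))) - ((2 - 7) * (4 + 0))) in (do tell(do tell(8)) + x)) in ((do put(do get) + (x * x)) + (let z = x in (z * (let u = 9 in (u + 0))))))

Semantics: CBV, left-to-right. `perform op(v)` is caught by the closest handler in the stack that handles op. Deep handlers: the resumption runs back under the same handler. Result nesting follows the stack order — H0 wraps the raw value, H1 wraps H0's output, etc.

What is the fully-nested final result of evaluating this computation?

Step-by-step:
tell(8) @ H0 ⇒ log+=8
tell(0) @ H0 ⇒ log+=0
get @ H1 ⇒ 6
put(6) @ H1 ⇒ s:=6
H0 returns (1462, (8, 0))
H1 returns ((1462, (8, 0)), 6)
H2 returns [((1462, (8, 0)), 6)]
= [((1462, (8, 0)), 6)]

Answer: [((1462, (8, 0)), 6)]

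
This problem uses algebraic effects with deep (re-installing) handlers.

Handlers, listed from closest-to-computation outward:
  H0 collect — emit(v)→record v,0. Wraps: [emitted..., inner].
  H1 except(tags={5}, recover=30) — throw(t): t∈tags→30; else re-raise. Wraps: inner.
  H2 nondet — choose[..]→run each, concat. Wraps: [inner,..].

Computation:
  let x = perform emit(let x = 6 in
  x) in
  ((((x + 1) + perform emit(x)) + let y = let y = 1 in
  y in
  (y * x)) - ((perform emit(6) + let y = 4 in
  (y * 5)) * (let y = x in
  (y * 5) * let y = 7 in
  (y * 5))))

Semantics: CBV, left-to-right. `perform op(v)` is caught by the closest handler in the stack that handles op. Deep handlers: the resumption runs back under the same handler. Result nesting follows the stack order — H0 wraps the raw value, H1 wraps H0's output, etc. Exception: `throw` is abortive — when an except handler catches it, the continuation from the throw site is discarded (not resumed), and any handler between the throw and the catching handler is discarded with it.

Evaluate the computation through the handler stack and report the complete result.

Answer: [[6, 0, 6, 1]]

Working:
emit(6) @ H0 ⇒ out+=6
emit(0) @ H0 ⇒ out+=0
emit(6) @ H0 ⇒ out+=6
H0 returns [6, 0, 6, 1]
H1 returns [6, 0, 6, 1]
H2 returns [[6, 0, 6, 1]]
= [[6, 0, 6, 1]]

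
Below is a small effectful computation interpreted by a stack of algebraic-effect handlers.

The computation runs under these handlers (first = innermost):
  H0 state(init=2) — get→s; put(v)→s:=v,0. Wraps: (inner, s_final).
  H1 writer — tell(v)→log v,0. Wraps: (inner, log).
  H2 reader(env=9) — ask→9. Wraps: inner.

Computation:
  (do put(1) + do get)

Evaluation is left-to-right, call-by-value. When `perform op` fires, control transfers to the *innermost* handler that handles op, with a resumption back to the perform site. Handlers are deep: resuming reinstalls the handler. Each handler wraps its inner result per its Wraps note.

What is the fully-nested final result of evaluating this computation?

Answer: ((1, 1), ())

Evaluation trace:
put(1) @ H0 ⇒ s:=1
get @ H0 ⇒ 1
H0 returns (1, 1)
H1 returns ((1, 1), ())
H2 returns ((1, 1), ())
= ((1, 1), ())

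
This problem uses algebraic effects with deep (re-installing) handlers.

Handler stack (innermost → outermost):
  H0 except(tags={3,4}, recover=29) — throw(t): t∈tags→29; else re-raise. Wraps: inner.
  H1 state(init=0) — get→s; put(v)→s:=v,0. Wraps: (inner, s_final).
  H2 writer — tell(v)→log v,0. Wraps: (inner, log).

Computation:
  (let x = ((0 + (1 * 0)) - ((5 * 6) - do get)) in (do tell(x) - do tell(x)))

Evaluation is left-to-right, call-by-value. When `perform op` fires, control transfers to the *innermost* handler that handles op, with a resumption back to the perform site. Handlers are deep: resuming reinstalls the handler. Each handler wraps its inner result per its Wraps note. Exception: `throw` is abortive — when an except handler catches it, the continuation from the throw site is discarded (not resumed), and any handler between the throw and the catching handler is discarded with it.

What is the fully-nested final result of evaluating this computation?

Answer: ((0, 0), (-30, -30))

Step-by-step:
get @ H1 ⇒ 0
tell(-30) @ H2 ⇒ log+=-30
tell(-30) @ H2 ⇒ log+=-30
H0 returns 0
H1 returns (0, 0)
H2 returns ((0, 0), (-30, -30))
= ((0, 0), (-30, -30))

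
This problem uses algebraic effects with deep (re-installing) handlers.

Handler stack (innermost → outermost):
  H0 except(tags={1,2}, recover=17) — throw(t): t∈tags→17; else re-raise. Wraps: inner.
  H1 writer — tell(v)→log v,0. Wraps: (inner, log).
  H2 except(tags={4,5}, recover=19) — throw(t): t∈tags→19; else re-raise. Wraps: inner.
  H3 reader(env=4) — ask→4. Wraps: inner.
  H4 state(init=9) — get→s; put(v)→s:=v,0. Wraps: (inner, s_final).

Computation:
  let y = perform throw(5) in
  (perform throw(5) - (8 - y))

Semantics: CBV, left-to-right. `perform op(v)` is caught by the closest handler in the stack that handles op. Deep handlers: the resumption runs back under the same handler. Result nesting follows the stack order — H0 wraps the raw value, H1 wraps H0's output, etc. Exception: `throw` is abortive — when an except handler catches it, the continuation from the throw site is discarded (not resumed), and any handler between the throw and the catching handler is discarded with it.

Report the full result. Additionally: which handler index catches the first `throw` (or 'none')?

Answer: (19, 9) ; first throw caught by: H2

Step-by-step:
throw(5) @ H0 re-raised
throw(5) @ H2 caught ⇒ 19
H3 returns 19
H4 returns (19, 9)
= (19, 9)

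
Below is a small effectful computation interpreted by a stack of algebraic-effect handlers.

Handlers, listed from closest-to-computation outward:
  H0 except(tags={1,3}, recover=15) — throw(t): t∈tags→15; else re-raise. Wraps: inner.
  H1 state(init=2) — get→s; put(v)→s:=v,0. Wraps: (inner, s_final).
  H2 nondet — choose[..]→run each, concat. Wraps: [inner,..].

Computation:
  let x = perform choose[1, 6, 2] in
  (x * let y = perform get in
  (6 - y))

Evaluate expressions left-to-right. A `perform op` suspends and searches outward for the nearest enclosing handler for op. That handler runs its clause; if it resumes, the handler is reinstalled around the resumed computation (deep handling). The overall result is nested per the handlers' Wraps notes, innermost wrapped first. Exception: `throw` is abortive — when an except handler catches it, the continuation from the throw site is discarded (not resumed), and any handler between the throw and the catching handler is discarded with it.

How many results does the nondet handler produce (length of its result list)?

Answer: 3

Evaluation trace:
choose[1, 6, 2] @ H2
  branch[0] choose=1:
    get @ H1 ⇒ 2
    H0 returns 4
    H1 returns (4, 2)
    H2 returns [(4, 2)]
  branch[1] choose=6:
    get @ H1 ⇒ 2
    H0 returns 24
    H1 returns (24, 2)
    H2 returns [(24, 2)]
  branch[2] choose=2:
    get @ H1 ⇒ 2
    H0 returns 8
    H1 returns (8, 2)
    H2 returns [(8, 2)]
= [(4, 2), (24, 2), (8, 2)]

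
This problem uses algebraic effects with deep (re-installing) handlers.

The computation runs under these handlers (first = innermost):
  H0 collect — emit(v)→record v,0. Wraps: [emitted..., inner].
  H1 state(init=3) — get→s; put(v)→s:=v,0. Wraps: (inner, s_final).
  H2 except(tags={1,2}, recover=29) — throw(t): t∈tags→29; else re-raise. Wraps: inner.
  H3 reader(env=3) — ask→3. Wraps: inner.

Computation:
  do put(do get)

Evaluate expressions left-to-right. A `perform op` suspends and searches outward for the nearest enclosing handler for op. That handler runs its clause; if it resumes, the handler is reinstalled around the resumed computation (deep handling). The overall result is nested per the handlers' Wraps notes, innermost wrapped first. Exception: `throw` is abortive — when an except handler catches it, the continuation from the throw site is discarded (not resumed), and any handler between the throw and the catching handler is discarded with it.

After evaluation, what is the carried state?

Answer: 3

Step-by-step:
get @ H1 ⇒ 3
put(3) @ H1 ⇒ s:=3
H0 returns [0]
H1 returns ([0], 3)
H2 returns ([0], 3)
H3 returns ([0], 3)
= ([0], 3)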